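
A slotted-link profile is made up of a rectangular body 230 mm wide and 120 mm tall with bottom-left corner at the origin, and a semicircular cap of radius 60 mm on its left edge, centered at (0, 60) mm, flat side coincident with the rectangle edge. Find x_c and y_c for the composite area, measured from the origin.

rectangular body: A = 230 × 120 = 27600.00, centroid at (115.00, 60.00).
semicircular end: A = ½π·60² = 5654.87, centroid at (-25.46, 60.00).
ΣA = 33254.87 mm²
ΣAx_c = (27600.00)(115.00) + (5654.87)(-25.46) = 3030000.00 mm³
ΣAy_c = (27600.00)(60.00) + (5654.87)(60.00) = 1995292.01 mm³
x_c = 3030000.00 / 33254.87 = 91.11 mm
y_c = 1995292.01 / 33254.87 = 60.00 mm

x_c = 91.11 mm, y_c = 60.00 mm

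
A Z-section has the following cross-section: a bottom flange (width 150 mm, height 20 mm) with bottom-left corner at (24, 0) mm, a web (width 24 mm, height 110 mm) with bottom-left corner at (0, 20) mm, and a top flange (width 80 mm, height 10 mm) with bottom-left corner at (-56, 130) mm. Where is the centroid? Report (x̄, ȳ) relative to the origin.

x̄ = 49.05 mm, ȳ = 52.17 mm

bottom flange: A = 150 × 20 = 3000.00, centroid at (99.00, 10.00).
web: A = 24 × 110 = 2640.00, centroid at (12.00, 75.00).
top flange: A = 80 × 10 = 800.00, centroid at (-16.00, 135.00).
ΣA = 6440.00 mm², ΣAx̄ = 315880.00 mm³, ΣAȳ = 336000.00 mm³.
x̄ = 315880.00/6440.00 = 49.05 mm; ȳ = 336000.00/6440.00 = 52.17 mm.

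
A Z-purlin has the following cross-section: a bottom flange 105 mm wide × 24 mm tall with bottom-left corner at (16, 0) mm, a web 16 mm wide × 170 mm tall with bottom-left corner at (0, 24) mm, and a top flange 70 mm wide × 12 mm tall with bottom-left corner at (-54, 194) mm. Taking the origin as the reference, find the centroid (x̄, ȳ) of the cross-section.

x̄ = 29.35 mm, ȳ = 81.37 mm

bottom flange: A = 105 × 24 = 2520.00, centroid at (68.50, 12.00).
web: A = 16 × 170 = 2720.00, centroid at (8.00, 109.00).
top flange: A = 70 × 12 = 840.00, centroid at (-19.00, 200.00).
ΣA = 6080.00 mm², ΣAx̄ = 178420.00 mm³, ΣAȳ = 494720.00 mm³.
x̄ = 178420.00/6080.00 = 29.35 mm; ȳ = 494720.00/6080.00 = 81.37 mm.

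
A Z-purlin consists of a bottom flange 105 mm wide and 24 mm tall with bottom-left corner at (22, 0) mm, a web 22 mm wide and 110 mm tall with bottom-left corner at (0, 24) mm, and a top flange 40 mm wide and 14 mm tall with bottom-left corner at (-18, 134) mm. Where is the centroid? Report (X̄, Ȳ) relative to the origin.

X̄ = 39.18 mm, Ȳ = 54.61 mm

bottom flange: A = 105 × 24 = 2520.00, centroid at (74.50, 12.00).
web: A = 22 × 110 = 2420.00, centroid at (11.00, 79.00).
top flange: A = 40 × 14 = 560.00, centroid at (2.00, 141.00).
ΣA = 5500.00 mm², ΣAX̄ = 215480.00 mm³, ΣAȲ = 300380.00 mm³.
X̄ = 215480.00/5500.00 = 39.18 mm; Ȳ = 300380.00/5500.00 = 54.61 mm.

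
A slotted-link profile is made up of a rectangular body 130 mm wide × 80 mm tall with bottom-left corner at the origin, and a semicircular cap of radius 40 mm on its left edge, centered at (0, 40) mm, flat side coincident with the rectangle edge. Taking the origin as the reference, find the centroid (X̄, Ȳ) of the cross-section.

Part | A | x̄ᵢ | ȳᵢ | A·x̄ᵢ | A·ȳᵢ
rectangular body | 10400.00 | 65.00 | 40.00 | 676000.00 | 416000.00
semicircular end | 2513.27 | -16.98 | 40.00 | -42666.67 | 100530.96
Σ | 12913.27 |  |  | 633333.33 | 516530.96
X̄ = 633333.33 / 12913.27 = 49.05 mm
Ȳ = 516530.96 / 12913.27 = 40.00 mm

X̄ = 49.05 mm, Ȳ = 40.00 mm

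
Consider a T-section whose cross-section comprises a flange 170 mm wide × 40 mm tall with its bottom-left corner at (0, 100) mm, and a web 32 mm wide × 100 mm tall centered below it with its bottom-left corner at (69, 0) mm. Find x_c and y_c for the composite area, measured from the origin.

web: A = 32 × 100 = 3200.00, centroid at (85.00, 50.00).
flange: A = 170 × 40 = 6800.00, centroid at (85.00, 120.00).
ΣA = 10000.00 mm², ΣAx_c = 850000.00 mm³, ΣAy_c = 976000.00 mm³.
x_c = 850000.00/10000.00 = 85.00 mm; y_c = 976000.00/10000.00 = 97.60 mm.

x_c = 85.00 mm, y_c = 97.60 mm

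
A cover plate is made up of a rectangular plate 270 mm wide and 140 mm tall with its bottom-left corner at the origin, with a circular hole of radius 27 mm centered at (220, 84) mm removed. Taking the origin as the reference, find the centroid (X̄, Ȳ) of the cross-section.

plate: A = 270 × 140 = 37800.00, centroid at (135.00, 70.00).
hole: A = −π·27² = -2290.22, centroid at (220.00, 84.00).
ΣA = 35509.78 mm²
ΣAX̄ = (37800.00)(135.00) + (-2290.22)(220.00) = 4599151.37 mm³
ΣAȲ = (37800.00)(70.00) + (-2290.22)(84.00) = 2453621.43 mm³
X̄ = 4599151.37 / 35509.78 = 129.52 mm
Ȳ = 2453621.43 / 35509.78 = 69.10 mm

X̄ = 129.52 mm, Ȳ = 69.10 mm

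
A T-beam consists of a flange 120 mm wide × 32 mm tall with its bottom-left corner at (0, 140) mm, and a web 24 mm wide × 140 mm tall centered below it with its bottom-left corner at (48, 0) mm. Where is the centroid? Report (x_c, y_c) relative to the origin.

Part | A | x̄ᵢ | ȳᵢ | A·x̄ᵢ | A·ȳᵢ
web | 3360.00 | 60.00 | 70.00 | 201600.00 | 235200.00
flange | 3840.00 | 60.00 | 156.00 | 230400.00 | 599040.00
Σ | 7200.00 |  |  | 432000.00 | 834240.00
x_c = 432000.00 / 7200.00 = 60.00 mm
y_c = 834240.00 / 7200.00 = 115.87 mm

x_c = 60.00 mm, y_c = 115.87 mm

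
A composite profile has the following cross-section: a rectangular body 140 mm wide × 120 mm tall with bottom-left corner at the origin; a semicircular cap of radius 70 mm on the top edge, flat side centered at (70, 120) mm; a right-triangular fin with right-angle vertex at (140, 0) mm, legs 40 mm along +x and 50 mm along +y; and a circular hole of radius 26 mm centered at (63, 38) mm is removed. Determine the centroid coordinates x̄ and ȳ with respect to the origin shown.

Part | A | x̄ᵢ | ȳᵢ | A·x̄ᵢ | A·ȳᵢ
rectangular body | 16800.00 | 70.00 | 60.00 | 1176000.00 | 1008000.00
semicircular top | 7696.90 | 70.00 | 149.71 | 538783.14 | 1152294.91
triangular fin | 1000.00 | 153.33 | 16.67 | 153333.33 | 16666.67
hole | -2123.72 | 63.00 | 38.00 | -133794.15 | -80701.23
Σ | 23373.19 |  |  | 1734322.33 | 2096260.34
x̄ = 1734322.33 / 23373.19 = 74.20 mm
ȳ = 2096260.34 / 23373.19 = 89.69 mm

x̄ = 74.20 mm, ȳ = 89.69 mm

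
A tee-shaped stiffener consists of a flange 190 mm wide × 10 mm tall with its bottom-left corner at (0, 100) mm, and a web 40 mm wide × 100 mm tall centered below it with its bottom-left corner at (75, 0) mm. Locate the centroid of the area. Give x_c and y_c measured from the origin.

Part | A | x̄ᵢ | ȳᵢ | A·x̄ᵢ | A·ȳᵢ
web | 4000.00 | 95.00 | 50.00 | 380000.00 | 200000.00
flange | 1900.00 | 95.00 | 105.00 | 180500.00 | 199500.00
Σ | 5900.00 |  |  | 560500.00 | 399500.00
x_c = 560500.00 / 5900.00 = 95.00 mm
y_c = 399500.00 / 5900.00 = 67.71 mm

x_c = 95.00 mm, y_c = 67.71 mm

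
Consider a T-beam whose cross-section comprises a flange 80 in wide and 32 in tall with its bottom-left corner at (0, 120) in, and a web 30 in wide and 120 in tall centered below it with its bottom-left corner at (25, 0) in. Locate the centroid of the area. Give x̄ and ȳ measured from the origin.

x̄ = 40.00 in, ȳ = 91.58 in

web: A = 30 × 120 = 3600.00, centroid at (40.00, 60.00).
flange: A = 80 × 32 = 2560.00, centroid at (40.00, 136.00).
ΣA = 6160.00 in²
ΣAx̄ = (3600.00)(40.00) + (2560.00)(40.00) = 246400.00 in³
ΣAȳ = (3600.00)(60.00) + (2560.00)(136.00) = 564160.00 in³
x̄ = 246400.00 / 6160.00 = 40.00 in
ȳ = 564160.00 / 6160.00 = 91.58 in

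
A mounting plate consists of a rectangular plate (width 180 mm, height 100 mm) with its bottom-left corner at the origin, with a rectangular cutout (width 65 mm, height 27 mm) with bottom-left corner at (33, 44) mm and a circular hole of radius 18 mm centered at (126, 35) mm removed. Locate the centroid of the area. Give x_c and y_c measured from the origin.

x_c = 90.42 mm, y_c = 50.14 mm

plate: A = 180 × 100 = 18000.00, centroid at (90.00, 50.00).
hole 1: A = −(65 × 27) = -1755.00, centroid at (65.50, 57.50).
hole 2: A = −π·18² = -1017.88, centroid at (126.00, 35.00).
ΣA = 15227.12 mm², ΣAx_c = 1376795.12 mm³, ΣAy_c = 763461.84 mm³.
x_c = 1376795.12/15227.12 = 90.42 mm; y_c = 763461.84/15227.12 = 50.14 mm.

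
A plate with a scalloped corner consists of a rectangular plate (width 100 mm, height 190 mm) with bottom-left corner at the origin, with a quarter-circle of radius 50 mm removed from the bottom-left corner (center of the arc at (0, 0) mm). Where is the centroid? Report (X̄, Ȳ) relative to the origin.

Part | A | x̄ᵢ | ȳᵢ | A·x̄ᵢ | A·ȳᵢ
plate | 19000.00 | 50.00 | 95.00 | 950000.00 | 1805000.00
removed quarter-circle | -1963.50 | 21.22 | 21.22 | -41666.67 | -41666.67
Σ | 17036.50 |  |  | 908333.33 | 1763333.33
X̄ = 908333.33 / 17036.50 = 53.32 mm
Ȳ = 1763333.33 / 17036.50 = 103.50 mm

X̄ = 53.32 mm, Ȳ = 103.50 mm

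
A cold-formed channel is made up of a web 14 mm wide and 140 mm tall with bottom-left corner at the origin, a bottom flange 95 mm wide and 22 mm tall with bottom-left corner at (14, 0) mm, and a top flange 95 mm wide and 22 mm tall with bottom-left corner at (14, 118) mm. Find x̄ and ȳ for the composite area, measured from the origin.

web: A = 14 × 140 = 1960.00, centroid at (7.00, 70.00).
bottom flange: A = 95 × 22 = 2090.00, centroid at (61.50, 11.00).
top flange: A = 95 × 22 = 2090.00, centroid at (61.50, 129.00).
ΣA = 6140.00 mm², ΣAx̄ = 270790.00 mm³, ΣAȳ = 429800.00 mm³.
x̄ = 270790.00/6140.00 = 44.10 mm; ȳ = 429800.00/6140.00 = 70.00 mm.

x̄ = 44.10 mm, ȳ = 70.00 mm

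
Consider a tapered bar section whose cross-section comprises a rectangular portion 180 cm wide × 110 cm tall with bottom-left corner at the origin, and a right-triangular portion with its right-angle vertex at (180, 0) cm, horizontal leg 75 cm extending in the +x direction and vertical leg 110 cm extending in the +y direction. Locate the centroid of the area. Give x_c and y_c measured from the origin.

Part | A | x̄ᵢ | ȳᵢ | A·x̄ᵢ | A·ȳᵢ
rectangular portion | 19800.00 | 90.00 | 55.00 | 1782000.00 | 1089000.00
triangular portion | 4125.00 | 205.00 | 36.67 | 845625.00 | 151250.00
Σ | 23925.00 |  |  | 2627625.00 | 1240250.00
x_c = 2627625.00 / 23925.00 = 109.83 cm
y_c = 1240250.00 / 23925.00 = 51.84 cm

x_c = 109.83 cm, y_c = 51.84 cm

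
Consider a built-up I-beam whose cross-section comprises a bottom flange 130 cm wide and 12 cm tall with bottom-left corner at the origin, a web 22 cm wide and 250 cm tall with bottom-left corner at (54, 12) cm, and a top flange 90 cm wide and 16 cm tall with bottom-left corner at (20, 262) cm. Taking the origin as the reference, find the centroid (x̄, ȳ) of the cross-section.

Part | A | x̄ᵢ | ȳᵢ | A·x̄ᵢ | A·ȳᵢ
bottom flange | 1560.00 | 65.00 | 6.00 | 101400.00 | 9360.00
web | 5500.00 | 65.00 | 137.00 | 357500.00 | 753500.00
top flange | 1440.00 | 65.00 | 270.00 | 93600.00 | 388800.00
Σ | 8500.00 |  |  | 552500.00 | 1151660.00
x̄ = 552500.00 / 8500.00 = 65.00 cm
ȳ = 1151660.00 / 8500.00 = 135.49 cm

x̄ = 65.00 cm, ȳ = 135.49 cm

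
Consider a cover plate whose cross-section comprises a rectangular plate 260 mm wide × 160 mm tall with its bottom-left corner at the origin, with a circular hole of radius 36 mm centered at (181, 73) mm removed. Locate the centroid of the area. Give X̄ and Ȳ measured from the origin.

Part | A | x̄ᵢ | ȳᵢ | A·x̄ᵢ | A·ȳᵢ
plate | 41600.00 | 130.00 | 80.00 | 5408000.00 | 3328000.00
hole | -4071.50 | 181.00 | 73.00 | -736942.24 | -297219.80
Σ | 37528.50 |  |  | 4671057.76 | 3030780.20
X̄ = 4671057.76 / 37528.50 = 124.47 mm
Ȳ = 3030780.20 / 37528.50 = 80.76 mm

X̄ = 124.47 mm, Ȳ = 80.76 mm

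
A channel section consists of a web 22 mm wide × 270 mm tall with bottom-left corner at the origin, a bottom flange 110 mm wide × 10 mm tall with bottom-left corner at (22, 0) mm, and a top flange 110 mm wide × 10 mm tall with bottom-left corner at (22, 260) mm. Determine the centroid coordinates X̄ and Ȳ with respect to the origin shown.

web: A = 22 × 270 = 5940.00, centroid at (11.00, 135.00).
bottom flange: A = 110 × 10 = 1100.00, centroid at (77.00, 5.00).
top flange: A = 110 × 10 = 1100.00, centroid at (77.00, 265.00).
ΣA = 8140.00 mm²
ΣAX̄ = (5940.00)(11.00) + (1100.00)(77.00) + (1100.00)(77.00) = 234740.00 mm³
ΣAȲ = (5940.00)(135.00) + (1100.00)(5.00) + (1100.00)(265.00) = 1098900.00 mm³
X̄ = 234740.00 / 8140.00 = 28.84 mm
Ȳ = 1098900.00 / 8140.00 = 135.00 mm

X̄ = 28.84 mm, Ȳ = 135.00 mm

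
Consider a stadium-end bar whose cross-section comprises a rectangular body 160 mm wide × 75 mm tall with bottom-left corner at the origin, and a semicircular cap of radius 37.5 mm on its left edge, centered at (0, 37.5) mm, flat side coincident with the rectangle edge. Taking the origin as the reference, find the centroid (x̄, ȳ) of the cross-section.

rectangular body: A = 160 × 75 = 12000.00, centroid at (80.00, 37.50).
semicircular end: A = ½π·37.5² = 2208.93, centroid at (-15.92, 37.50).
ΣA = 14208.93 mm²
ΣAx̄ = (12000.00)(80.00) + (2208.93)(-15.92) = 924843.75 mm³
ΣAȳ = (12000.00)(37.50) + (2208.93)(37.50) = 532834.96 mm³
x̄ = 924843.75 / 14208.93 = 65.09 mm
ȳ = 532834.96 / 14208.93 = 37.50 mm

x̄ = 65.09 mm, ȳ = 37.50 mm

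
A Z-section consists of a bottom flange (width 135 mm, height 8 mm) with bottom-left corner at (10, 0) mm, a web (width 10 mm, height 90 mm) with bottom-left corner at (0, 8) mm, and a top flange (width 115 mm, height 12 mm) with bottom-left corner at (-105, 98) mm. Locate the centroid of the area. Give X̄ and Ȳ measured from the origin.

Part | A | x̄ᵢ | ȳᵢ | A·x̄ᵢ | A·ȳᵢ
bottom flange | 1080.00 | 77.50 | 4.00 | 83700.00 | 4320.00
web | 900.00 | 5.00 | 53.00 | 4500.00 | 47700.00
top flange | 1380.00 | -47.50 | 104.00 | -65550.00 | 143520.00
Σ | 3360.00 |  |  | 22650.00 | 195540.00
X̄ = 22650.00 / 3360.00 = 6.74 mm
Ȳ = 195540.00 / 3360.00 = 58.20 mm

X̄ = 6.74 mm, Ȳ = 58.20 mm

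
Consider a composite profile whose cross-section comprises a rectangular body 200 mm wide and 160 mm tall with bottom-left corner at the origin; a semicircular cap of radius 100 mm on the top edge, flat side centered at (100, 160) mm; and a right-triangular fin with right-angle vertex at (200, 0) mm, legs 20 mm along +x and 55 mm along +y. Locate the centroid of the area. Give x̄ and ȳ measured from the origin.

rectangular body: A = 200 × 160 = 32000.00, centroid at (100.00, 80.00).
semicircular top: A = ½π·100² = 15707.96, centroid at (100.00, 202.44).
triangular fin: A = ½·20·55 = 550.00, centroid at (206.67, 18.33).
ΣA = 48257.96 mm²
ΣAx̄ = (32000.00)(100.00) + (15707.96)(100.00) + (550.00)(206.67) = 4884462.99 mm³
ΣAȳ = (32000.00)(80.00) + (15707.96)(202.44) + (550.00)(18.33) = 5750024.12 mm³
x̄ = 4884462.99 / 48257.96 = 101.22 mm
ȳ = 5750024.12 / 48257.96 = 119.15 mm

x̄ = 101.22 mm, ȳ = 119.15 mm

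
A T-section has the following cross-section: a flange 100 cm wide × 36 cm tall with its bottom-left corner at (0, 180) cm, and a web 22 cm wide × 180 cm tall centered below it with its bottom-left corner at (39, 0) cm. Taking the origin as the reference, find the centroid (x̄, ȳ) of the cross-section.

x̄ = 50.00 cm, ȳ = 141.43 cm

web: A = 22 × 180 = 3960.00, centroid at (50.00, 90.00).
flange: A = 100 × 36 = 3600.00, centroid at (50.00, 198.00).
ΣA = 7560.00 cm², ΣAx̄ = 378000.00 cm³, ΣAȳ = 1069200.00 cm³.
x̄ = 378000.00/7560.00 = 50.00 cm; ȳ = 1069200.00/7560.00 = 141.43 cm.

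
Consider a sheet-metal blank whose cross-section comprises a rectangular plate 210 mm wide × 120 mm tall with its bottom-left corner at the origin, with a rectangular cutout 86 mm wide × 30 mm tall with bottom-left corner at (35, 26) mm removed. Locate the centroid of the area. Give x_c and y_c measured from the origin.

plate: A = 210 × 120 = 25200.00, centroid at (105.00, 60.00).
hole: A = −(86 × 30) = -2580.00, centroid at (78.00, 41.00).
ΣA = 22620.00 mm²
ΣAx_c = (25200.00)(105.00) + (-2580.00)(78.00) = 2444760.00 mm³
ΣAy_c = (25200.00)(60.00) + (-2580.00)(41.00) = 1406220.00 mm³
x_c = 2444760.00 / 22620.00 = 108.08 mm
y_c = 1406220.00 / 22620.00 = 62.17 mm

x_c = 108.08 mm, y_c = 62.17 mm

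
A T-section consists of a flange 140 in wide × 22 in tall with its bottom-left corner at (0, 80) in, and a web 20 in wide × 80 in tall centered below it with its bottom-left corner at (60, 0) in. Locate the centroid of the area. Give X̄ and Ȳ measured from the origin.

Part | A | x̄ᵢ | ȳᵢ | A·x̄ᵢ | A·ȳᵢ
web | 1600.00 | 70.00 | 40.00 | 112000.00 | 64000.00
flange | 3080.00 | 70.00 | 91.00 | 215600.00 | 280280.00
Σ | 4680.00 |  |  | 327600.00 | 344280.00
X̄ = 327600.00 / 4680.00 = 70.00 in
Ȳ = 344280.00 / 4680.00 = 73.56 in

X̄ = 70.00 in, Ȳ = 73.56 in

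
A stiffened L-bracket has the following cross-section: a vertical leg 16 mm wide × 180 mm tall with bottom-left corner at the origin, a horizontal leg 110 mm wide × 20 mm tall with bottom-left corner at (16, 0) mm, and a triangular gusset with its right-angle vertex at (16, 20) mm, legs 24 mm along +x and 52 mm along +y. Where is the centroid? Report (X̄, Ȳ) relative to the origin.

vertical leg: A = 16 × 180 = 2880.00, centroid at (8.00, 90.00).
horizontal leg: A = 110 × 20 = 2200.00, centroid at (71.00, 10.00).
gusset: A = ½·24·52 = 624.00, centroid at (24.00, 37.33).
ΣA = 5704.00 mm², ΣAX̄ = 194216.00 mm³, ΣAȲ = 304496.00 mm³.
X̄ = 194216.00/5704.00 = 34.05 mm; Ȳ = 304496.00/5704.00 = 53.38 mm.

X̄ = 34.05 mm, Ȳ = 53.38 mm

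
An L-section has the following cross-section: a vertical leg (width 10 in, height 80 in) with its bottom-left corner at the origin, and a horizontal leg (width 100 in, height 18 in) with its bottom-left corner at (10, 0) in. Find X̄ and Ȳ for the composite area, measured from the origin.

X̄ = 43.08 in, Ȳ = 18.54 in

vertical leg: A = 10 × 80 = 800.00, centroid at (5.00, 40.00).
horizontal leg: A = 100 × 18 = 1800.00, centroid at (60.00, 9.00).
ΣA = 2600.00 in², ΣAX̄ = 112000.00 in³, ΣAȲ = 48200.00 in³.
X̄ = 112000.00/2600.00 = 43.08 in; Ȳ = 48200.00/2600.00 = 18.54 in.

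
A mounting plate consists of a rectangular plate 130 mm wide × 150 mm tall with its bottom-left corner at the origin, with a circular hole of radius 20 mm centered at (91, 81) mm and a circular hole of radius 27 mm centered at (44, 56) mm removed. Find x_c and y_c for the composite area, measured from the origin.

plate: A = 130 × 150 = 19500.00, centroid at (65.00, 75.00).
hole 1: A = −π·20² = -1256.64, centroid at (91.00, 81.00).
hole 2: A = −π·27² = -2290.22, centroid at (44.00, 56.00).
ΣA = 15953.14 mm², ΣAx_c = 1052376.30 mm³, ΣAy_c = 1232460.02 mm³.
x_c = 1052376.30/15953.14 = 65.97 mm; y_c = 1232460.02/15953.14 = 77.26 mm.

x_c = 65.97 mm, y_c = 77.26 mm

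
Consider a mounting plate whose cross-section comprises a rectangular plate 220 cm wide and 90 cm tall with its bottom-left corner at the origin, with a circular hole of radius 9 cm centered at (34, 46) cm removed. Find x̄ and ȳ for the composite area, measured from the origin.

x̄ = 110.99 cm, ȳ = 44.99 cm

Part | A | x̄ᵢ | ȳᵢ | A·x̄ᵢ | A·ȳᵢ
plate | 19800.00 | 110.00 | 45.00 | 2178000.00 | 891000.00
hole | -254.47 | 34.00 | 46.00 | -8651.95 | -11705.57
Σ | 19545.53 |  |  | 2169348.05 | 879294.43
x̄ = 2169348.05 / 19545.53 = 110.99 cm
ȳ = 879294.43 / 19545.53 = 44.99 cm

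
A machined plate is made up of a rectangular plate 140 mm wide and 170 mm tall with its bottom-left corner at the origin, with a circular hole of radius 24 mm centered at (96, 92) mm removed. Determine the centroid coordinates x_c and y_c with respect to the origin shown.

plate: A = 140 × 170 = 23800.00, centroid at (70.00, 85.00).
hole: A = −π·24² = -1809.56, centroid at (96.00, 92.00).
ΣA = 21990.44 mm²
ΣAx_c = (23800.00)(70.00) + (-1809.56)(96.00) = 1492282.49 mm³
ΣAy_c = (23800.00)(85.00) + (-1809.56)(92.00) = 1856520.72 mm³
x_c = 1492282.49 / 21990.44 = 67.86 mm
y_c = 1856520.72 / 21990.44 = 84.42 mm

x_c = 67.86 mm, y_c = 84.42 mm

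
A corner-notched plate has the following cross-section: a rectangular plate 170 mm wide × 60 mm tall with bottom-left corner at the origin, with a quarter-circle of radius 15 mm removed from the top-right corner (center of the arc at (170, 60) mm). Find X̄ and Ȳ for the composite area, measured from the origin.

X̄ = 83.61 mm, Ȳ = 29.58 mm

plate: A = 170 × 60 = 10200.00, centroid at (85.00, 30.00).
removed quarter-circle: A = −¼π·15² = -176.71, centroid at (163.63, 53.63).
ΣA = 10023.29 mm², ΣAX̄ = 838083.52 mm³, ΣAȲ = 296522.12 mm³.
X̄ = 838083.52/10023.29 = 83.61 mm; Ȳ = 296522.12/10023.29 = 29.58 mm.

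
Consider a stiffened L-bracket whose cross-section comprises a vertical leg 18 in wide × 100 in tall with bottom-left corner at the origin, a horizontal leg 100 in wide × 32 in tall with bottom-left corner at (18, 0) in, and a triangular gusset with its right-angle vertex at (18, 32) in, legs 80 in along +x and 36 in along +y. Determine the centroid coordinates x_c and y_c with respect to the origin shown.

x_c = 46.29 in, y_c = 31.76 in

vertical leg: A = 18 × 100 = 1800.00, centroid at (9.00, 50.00).
horizontal leg: A = 100 × 32 = 3200.00, centroid at (68.00, 16.00).
gusset: A = ½·80·36 = 1440.00, centroid at (44.67, 44.00).
ΣA = 6440.00 in²
ΣAx_c = (1800.00)(9.00) + (3200.00)(68.00) + (1440.00)(44.67) = 298120.00 in³
ΣAy_c = (1800.00)(50.00) + (3200.00)(16.00) + (1440.00)(44.00) = 204560.00 in³
x_c = 298120.00 / 6440.00 = 46.29 in
y_c = 204560.00 / 6440.00 = 31.76 in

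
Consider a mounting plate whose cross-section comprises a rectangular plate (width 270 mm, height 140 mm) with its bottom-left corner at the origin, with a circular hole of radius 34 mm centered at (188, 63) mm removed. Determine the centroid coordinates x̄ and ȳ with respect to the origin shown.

plate: A = 270 × 140 = 37800.00, centroid at (135.00, 70.00).
hole: A = −π·34² = -3631.68, centroid at (188.00, 63.00).
ΣA = 34168.32 mm², ΣAx̄ = 4420243.95 mm³, ΣAȳ = 2417204.09 mm³.
x̄ = 4420243.95/34168.32 = 129.37 mm; ȳ = 2417204.09/34168.32 = 70.74 mm.

x̄ = 129.37 mm, ȳ = 70.74 mm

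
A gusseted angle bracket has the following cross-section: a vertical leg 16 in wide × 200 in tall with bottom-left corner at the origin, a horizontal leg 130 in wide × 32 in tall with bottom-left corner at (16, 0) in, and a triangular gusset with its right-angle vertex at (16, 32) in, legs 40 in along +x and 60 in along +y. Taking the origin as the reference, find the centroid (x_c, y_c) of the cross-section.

vertical leg: A = 16 × 200 = 3200.00, centroid at (8.00, 100.00).
horizontal leg: A = 130 × 32 = 4160.00, centroid at (81.00, 16.00).
gusset: A = ½·40·60 = 1200.00, centroid at (29.33, 52.00).
ΣA = 8560.00 in², ΣAx_c = 397760.00 in³, ΣAy_c = 448960.00 in³.
x_c = 397760.00/8560.00 = 46.47 in; y_c = 448960.00/8560.00 = 52.45 in.

x_c = 46.47 in, y_c = 52.45 in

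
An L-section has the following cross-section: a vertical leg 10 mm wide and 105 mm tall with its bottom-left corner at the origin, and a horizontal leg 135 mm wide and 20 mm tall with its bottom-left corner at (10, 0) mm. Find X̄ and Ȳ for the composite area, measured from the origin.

vertical leg: A = 10 × 105 = 1050.00, centroid at (5.00, 52.50).
horizontal leg: A = 135 × 20 = 2700.00, centroid at (77.50, 10.00).
ΣA = 3750.00 mm²
ΣAX̄ = (1050.00)(5.00) + (2700.00)(77.50) = 214500.00 mm³
ΣAȲ = (1050.00)(52.50) + (2700.00)(10.00) = 82125.00 mm³
X̄ = 214500.00 / 3750.00 = 57.20 mm
Ȳ = 82125.00 / 3750.00 = 21.90 mm

X̄ = 57.20 mm, Ȳ = 21.90 mm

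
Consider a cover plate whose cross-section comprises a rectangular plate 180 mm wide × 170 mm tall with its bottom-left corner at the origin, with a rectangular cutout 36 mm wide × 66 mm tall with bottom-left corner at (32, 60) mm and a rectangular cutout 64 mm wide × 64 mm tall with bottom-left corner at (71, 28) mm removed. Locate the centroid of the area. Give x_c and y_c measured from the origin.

x_c = 91.73 mm, y_c = 88.46 mm

plate: A = 180 × 170 = 30600.00, centroid at (90.00, 85.00).
hole 1: A = −(36 × 66) = -2376.00, centroid at (50.00, 93.00).
hole 2: A = −(64 × 64) = -4096.00, centroid at (103.00, 60.00).
ΣA = 24128.00 mm², ΣAx_c = 2213312.00 mm³, ΣAy_c = 2134272.00 mm³.
x_c = 2213312.00/24128.00 = 91.73 mm; y_c = 2134272.00/24128.00 = 88.46 mm.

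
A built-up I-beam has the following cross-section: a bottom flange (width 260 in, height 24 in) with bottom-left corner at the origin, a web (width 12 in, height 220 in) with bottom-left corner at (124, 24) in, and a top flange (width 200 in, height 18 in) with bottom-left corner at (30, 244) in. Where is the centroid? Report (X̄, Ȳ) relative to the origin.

X̄ = 130.00 in, Ȳ = 107.33 in

Part | A | x̄ᵢ | ȳᵢ | A·x̄ᵢ | A·ȳᵢ
bottom flange | 6240.00 | 130.00 | 12.00 | 811200.00 | 74880.00
web | 2640.00 | 130.00 | 134.00 | 343200.00 | 353760.00
top flange | 3600.00 | 130.00 | 253.00 | 468000.00 | 910800.00
Σ | 12480.00 |  |  | 1622400.00 | 1339440.00
X̄ = 1622400.00 / 12480.00 = 130.00 in
Ȳ = 1339440.00 / 12480.00 = 107.33 in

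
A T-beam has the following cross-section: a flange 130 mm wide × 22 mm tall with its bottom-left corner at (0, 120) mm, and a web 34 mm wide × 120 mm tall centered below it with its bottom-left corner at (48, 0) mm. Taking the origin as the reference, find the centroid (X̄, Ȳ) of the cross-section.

X̄ = 65.00 mm, Ȳ = 89.26 mm

web: A = 34 × 120 = 4080.00, centroid at (65.00, 60.00).
flange: A = 130 × 22 = 2860.00, centroid at (65.00, 131.00).
ΣA = 6940.00 mm²
ΣAX̄ = (4080.00)(65.00) + (2860.00)(65.00) = 451100.00 mm³
ΣAȲ = (4080.00)(60.00) + (2860.00)(131.00) = 619460.00 mm³
X̄ = 451100.00 / 6940.00 = 65.00 mm
Ȳ = 619460.00 / 6940.00 = 89.26 mm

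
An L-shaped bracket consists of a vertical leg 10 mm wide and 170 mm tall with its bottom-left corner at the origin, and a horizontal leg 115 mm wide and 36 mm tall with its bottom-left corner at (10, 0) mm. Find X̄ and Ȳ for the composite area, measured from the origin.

vertical leg: A = 10 × 170 = 1700.00, centroid at (5.00, 85.00).
horizontal leg: A = 115 × 36 = 4140.00, centroid at (67.50, 18.00).
ΣA = 5840.00 mm², ΣAX̄ = 287950.00 mm³, ΣAȲ = 219020.00 mm³.
X̄ = 287950.00/5840.00 = 49.31 mm; Ȳ = 219020.00/5840.00 = 37.50 mm.

X̄ = 49.31 mm, Ȳ = 37.50 mm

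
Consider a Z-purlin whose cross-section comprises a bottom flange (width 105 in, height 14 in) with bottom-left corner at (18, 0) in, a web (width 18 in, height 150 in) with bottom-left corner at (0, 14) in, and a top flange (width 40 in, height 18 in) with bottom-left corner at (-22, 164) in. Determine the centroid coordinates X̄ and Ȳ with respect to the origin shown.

bottom flange: A = 105 × 14 = 1470.00, centroid at (70.50, 7.00).
web: A = 18 × 150 = 2700.00, centroid at (9.00, 89.00).
top flange: A = 40 × 18 = 720.00, centroid at (-2.00, 173.00).
ΣA = 4890.00 in²
ΣAX̄ = (1470.00)(70.50) + (2700.00)(9.00) + (720.00)(-2.00) = 126495.00 in³
ΣAȲ = (1470.00)(7.00) + (2700.00)(89.00) + (720.00)(173.00) = 375150.00 in³
X̄ = 126495.00 / 4890.00 = 25.87 in
Ȳ = 375150.00 / 4890.00 = 76.72 in

X̄ = 25.87 in, Ȳ = 76.72 in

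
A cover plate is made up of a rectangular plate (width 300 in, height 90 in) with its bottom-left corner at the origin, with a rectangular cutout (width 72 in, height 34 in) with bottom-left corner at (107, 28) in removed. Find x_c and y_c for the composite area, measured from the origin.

plate: A = 300 × 90 = 27000.00, centroid at (150.00, 45.00).
hole: A = −(72 × 34) = -2448.00, centroid at (143.00, 45.00).
ΣA = 24552.00 in²
ΣAx_c = (27000.00)(150.00) + (-2448.00)(143.00) = 3699936.00 in³
ΣAy_c = (27000.00)(45.00) + (-2448.00)(45.00) = 1104840.00 in³
x_c = 3699936.00 / 24552.00 = 150.70 in
y_c = 1104840.00 / 24552.00 = 45.00 in

x_c = 150.70 in, y_c = 45.00 in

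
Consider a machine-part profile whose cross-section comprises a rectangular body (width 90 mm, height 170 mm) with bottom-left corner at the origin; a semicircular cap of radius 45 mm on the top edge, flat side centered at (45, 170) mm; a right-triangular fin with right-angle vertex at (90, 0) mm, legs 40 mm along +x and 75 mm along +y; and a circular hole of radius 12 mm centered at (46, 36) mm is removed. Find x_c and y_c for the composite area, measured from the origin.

x_c = 49.46 mm, y_c = 98.48 mm

rectangular body: A = 90 × 170 = 15300.00, centroid at (45.00, 85.00).
semicircular top: A = ½π·45² = 3180.86, centroid at (45.00, 189.10).
triangular fin: A = ½·40·75 = 1500.00, centroid at (103.33, 25.00).
hole: A = −π·12² = -452.39, centroid at (46.00, 36.00).
ΣA = 19528.47 mm², ΣAx_c = 965828.91 mm³, ΣAy_c = 1923210.62 mm³.
x_c = 965828.91/19528.47 = 49.46 mm; y_c = 1923210.62/19528.47 = 98.48 mm.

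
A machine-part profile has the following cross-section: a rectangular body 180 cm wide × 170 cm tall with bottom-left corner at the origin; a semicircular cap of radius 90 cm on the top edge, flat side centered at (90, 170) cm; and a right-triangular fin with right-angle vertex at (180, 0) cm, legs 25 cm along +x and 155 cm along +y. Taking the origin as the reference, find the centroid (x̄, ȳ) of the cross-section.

rectangular body: A = 180 × 170 = 30600.00, centroid at (90.00, 85.00).
semicircular top: A = ½π·90² = 12723.45, centroid at (90.00, 208.20).
triangular fin: A = ½·25·155 = 1937.50, centroid at (188.33, 51.67).
ΣA = 45260.95 cm²
ΣAx̄ = (30600.00)(90.00) + (12723.45)(90.00) + (1937.50)(188.33) = 4264006.36 cm³
ΣAȳ = (30600.00)(85.00) + (12723.45)(208.20) + (1937.50)(51.67) = 5350090.71 cm³
x̄ = 4264006.36 / 45260.95 = 94.21 cm
ȳ = 5350090.71 / 45260.95 = 118.21 cm

x̄ = 94.21 cm, ȳ = 118.21 cm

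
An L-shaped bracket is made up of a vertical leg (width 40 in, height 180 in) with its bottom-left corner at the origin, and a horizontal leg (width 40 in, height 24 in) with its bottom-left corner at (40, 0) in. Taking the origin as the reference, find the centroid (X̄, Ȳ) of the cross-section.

vertical leg: A = 40 × 180 = 7200.00, centroid at (20.00, 90.00).
horizontal leg: A = 40 × 24 = 960.00, centroid at (60.00, 12.00).
ΣA = 8160.00 in², ΣAX̄ = 201600.00 in³, ΣAȲ = 659520.00 in³.
X̄ = 201600.00/8160.00 = 24.71 in; Ȳ = 659520.00/8160.00 = 80.82 in.

X̄ = 24.71 in, Ȳ = 80.82 in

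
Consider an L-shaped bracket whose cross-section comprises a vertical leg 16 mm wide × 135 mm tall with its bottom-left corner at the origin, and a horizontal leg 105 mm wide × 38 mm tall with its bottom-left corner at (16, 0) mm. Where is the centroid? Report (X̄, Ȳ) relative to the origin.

Part | A | x̄ᵢ | ȳᵢ | A·x̄ᵢ | A·ȳᵢ
vertical leg | 2160.00 | 8.00 | 67.50 | 17280.00 | 145800.00
horizontal leg | 3990.00 | 68.50 | 19.00 | 273315.00 | 75810.00
Σ | 6150.00 |  |  | 290595.00 | 221610.00
X̄ = 290595.00 / 6150.00 = 47.25 mm
Ȳ = 221610.00 / 6150.00 = 36.03 mm

X̄ = 47.25 mm, Ȳ = 36.03 mm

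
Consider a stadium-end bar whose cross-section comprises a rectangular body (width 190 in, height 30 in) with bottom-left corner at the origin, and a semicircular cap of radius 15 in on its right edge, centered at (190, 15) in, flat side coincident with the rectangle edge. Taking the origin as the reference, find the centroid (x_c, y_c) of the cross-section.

x_c = 100.92 in, y_c = 15.00 in

rectangular body: A = 190 × 30 = 5700.00, centroid at (95.00, 15.00).
semicircular end: A = ½π·15² = 353.43, centroid at (196.37, 15.00).
ΣA = 6053.43 in², ΣAx_c = 610901.54 in³, ΣAy_c = 90801.44 in³.
x_c = 610901.54/6053.43 = 100.92 in; y_c = 90801.44/6053.43 = 15.00 in.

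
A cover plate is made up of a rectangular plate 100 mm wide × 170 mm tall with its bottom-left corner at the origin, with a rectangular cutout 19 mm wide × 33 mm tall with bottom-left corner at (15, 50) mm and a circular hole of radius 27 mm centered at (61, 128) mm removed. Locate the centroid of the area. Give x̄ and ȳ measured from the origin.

Part | A | x̄ᵢ | ȳᵢ | A·x̄ᵢ | A·ȳᵢ
plate | 17000.00 | 50.00 | 85.00 | 850000.00 | 1445000.00
hole 1 | -627.00 | 24.50 | 66.50 | -15361.50 | -41695.50
hole 2 | -2290.22 | 61.00 | 128.00 | -139703.48 | -293148.29
Σ | 14082.78 |  |  | 694935.02 | 1110156.21
x̄ = 694935.02 / 14082.78 = 49.35 mm
ȳ = 1110156.21 / 14082.78 = 78.83 mm

x̄ = 49.35 mm, ȳ = 78.83 mm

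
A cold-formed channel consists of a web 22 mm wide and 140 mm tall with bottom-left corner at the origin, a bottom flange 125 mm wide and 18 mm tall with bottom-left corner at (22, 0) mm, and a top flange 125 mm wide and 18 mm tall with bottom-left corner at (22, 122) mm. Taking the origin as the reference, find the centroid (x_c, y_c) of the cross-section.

x_c = 54.63 mm, y_c = 70.00 mm

web: A = 22 × 140 = 3080.00, centroid at (11.00, 70.00).
bottom flange: A = 125 × 18 = 2250.00, centroid at (84.50, 9.00).
top flange: A = 125 × 18 = 2250.00, centroid at (84.50, 131.00).
ΣA = 7580.00 mm²
ΣAx_c = (3080.00)(11.00) + (2250.00)(84.50) + (2250.00)(84.50) = 414130.00 mm³
ΣAy_c = (3080.00)(70.00) + (2250.00)(9.00) + (2250.00)(131.00) = 530600.00 mm³
x_c = 414130.00 / 7580.00 = 54.63 mm
y_c = 530600.00 / 7580.00 = 70.00 mm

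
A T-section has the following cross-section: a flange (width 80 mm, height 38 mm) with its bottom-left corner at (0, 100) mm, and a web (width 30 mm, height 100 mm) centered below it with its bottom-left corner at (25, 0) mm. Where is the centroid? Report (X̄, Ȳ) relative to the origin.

web: A = 30 × 100 = 3000.00, centroid at (40.00, 50.00).
flange: A = 80 × 38 = 3040.00, centroid at (40.00, 119.00).
ΣA = 6040.00 mm², ΣAX̄ = 241600.00 mm³, ΣAȲ = 511760.00 mm³.
X̄ = 241600.00/6040.00 = 40.00 mm; Ȳ = 511760.00/6040.00 = 84.73 mm.

X̄ = 40.00 mm, Ȳ = 84.73 mm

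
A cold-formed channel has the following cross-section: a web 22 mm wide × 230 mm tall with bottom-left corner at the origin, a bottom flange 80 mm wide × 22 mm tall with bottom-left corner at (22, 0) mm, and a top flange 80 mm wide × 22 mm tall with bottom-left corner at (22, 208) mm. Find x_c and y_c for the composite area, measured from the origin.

web: A = 22 × 230 = 5060.00, centroid at (11.00, 115.00).
bottom flange: A = 80 × 22 = 1760.00, centroid at (62.00, 11.00).
top flange: A = 80 × 22 = 1760.00, centroid at (62.00, 219.00).
ΣA = 8580.00 mm², ΣAx_c = 273900.00 mm³, ΣAy_c = 986700.00 mm³.
x_c = 273900.00/8580.00 = 31.92 mm; y_c = 986700.00/8580.00 = 115.00 mm.

x_c = 31.92 mm, y_c = 115.00 mm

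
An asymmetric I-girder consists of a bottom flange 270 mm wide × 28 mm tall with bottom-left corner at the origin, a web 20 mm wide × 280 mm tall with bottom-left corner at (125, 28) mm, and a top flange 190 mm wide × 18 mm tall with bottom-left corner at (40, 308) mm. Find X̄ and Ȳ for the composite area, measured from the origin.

bottom flange: A = 270 × 28 = 7560.00, centroid at (135.00, 14.00).
web: A = 20 × 280 = 5600.00, centroid at (135.00, 168.00).
top flange: A = 190 × 18 = 3420.00, centroid at (135.00, 317.00).
ΣA = 16580.00 mm², ΣAX̄ = 2238300.00 mm³, ΣAȲ = 2130780.00 mm³.
X̄ = 2238300.00/16580.00 = 135.00 mm; Ȳ = 2130780.00/16580.00 = 128.52 mm.

X̄ = 135.00 mm, Ȳ = 128.52 mm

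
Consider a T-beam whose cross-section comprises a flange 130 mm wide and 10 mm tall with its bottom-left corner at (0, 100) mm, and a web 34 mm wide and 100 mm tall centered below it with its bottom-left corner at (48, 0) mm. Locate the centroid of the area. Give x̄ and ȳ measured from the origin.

Part | A | x̄ᵢ | ȳᵢ | A·x̄ᵢ | A·ȳᵢ
web | 3400.00 | 65.00 | 50.00 | 221000.00 | 170000.00
flange | 1300.00 | 65.00 | 105.00 | 84500.00 | 136500.00
Σ | 4700.00 |  |  | 305500.00 | 306500.00
x̄ = 305500.00 / 4700.00 = 65.00 mm
ȳ = 306500.00 / 4700.00 = 65.21 mm

x̄ = 65.00 mm, ȳ = 65.21 mm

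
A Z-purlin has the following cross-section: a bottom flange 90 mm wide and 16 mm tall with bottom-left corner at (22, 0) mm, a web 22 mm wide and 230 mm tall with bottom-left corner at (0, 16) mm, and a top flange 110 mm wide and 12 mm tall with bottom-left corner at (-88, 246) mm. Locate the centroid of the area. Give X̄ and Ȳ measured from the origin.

X̄ = 13.88 mm, Ȳ = 128.77 mm

bottom flange: A = 90 × 16 = 1440.00, centroid at (67.00, 8.00).
web: A = 22 × 230 = 5060.00, centroid at (11.00, 131.00).
top flange: A = 110 × 12 = 1320.00, centroid at (-33.00, 252.00).
ΣA = 7820.00 mm², ΣAX̄ = 108580.00 mm³, ΣAȲ = 1007020.00 mm³.
X̄ = 108580.00/7820.00 = 13.88 mm; Ȳ = 1007020.00/7820.00 = 128.77 mm.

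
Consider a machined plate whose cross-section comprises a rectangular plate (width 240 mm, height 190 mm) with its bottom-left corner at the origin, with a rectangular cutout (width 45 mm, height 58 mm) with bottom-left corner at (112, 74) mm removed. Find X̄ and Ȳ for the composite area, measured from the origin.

plate: A = 240 × 190 = 45600.00, centroid at (120.00, 95.00).
hole: A = −(45 × 58) = -2610.00, centroid at (134.50, 103.00).
ΣA = 42990.00 mm²
ΣAX̄ = (45600.00)(120.00) + (-2610.00)(134.50) = 5120955.00 mm³
ΣAȲ = (45600.00)(95.00) + (-2610.00)(103.00) = 4063170.00 mm³
X̄ = 5120955.00 / 42990.00 = 119.12 mm
Ȳ = 4063170.00 / 42990.00 = 94.51 mm

X̄ = 119.12 mm, Ȳ = 94.51 mm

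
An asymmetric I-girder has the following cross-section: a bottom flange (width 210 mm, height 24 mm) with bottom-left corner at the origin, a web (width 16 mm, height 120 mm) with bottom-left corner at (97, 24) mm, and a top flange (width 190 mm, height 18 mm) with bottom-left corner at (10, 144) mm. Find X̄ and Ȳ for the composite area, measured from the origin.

X̄ = 105.00 mm, Ȳ = 71.77 mm

bottom flange: A = 210 × 24 = 5040.00, centroid at (105.00, 12.00).
web: A = 16 × 120 = 1920.00, centroid at (105.00, 84.00).
top flange: A = 190 × 18 = 3420.00, centroid at (105.00, 153.00).
ΣA = 10380.00 mm²
ΣAX̄ = (5040.00)(105.00) + (1920.00)(105.00) + (3420.00)(105.00) = 1089900.00 mm³
ΣAȲ = (5040.00)(12.00) + (1920.00)(84.00) + (3420.00)(153.00) = 745020.00 mm³
X̄ = 1089900.00 / 10380.00 = 105.00 mm
Ȳ = 745020.00 / 10380.00 = 71.77 mm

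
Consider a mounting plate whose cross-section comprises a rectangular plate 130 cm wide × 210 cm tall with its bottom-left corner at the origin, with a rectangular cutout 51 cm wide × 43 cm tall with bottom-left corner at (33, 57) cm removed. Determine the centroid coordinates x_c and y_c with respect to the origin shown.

x_c = 65.57 cm, y_c = 107.31 cm

Part | A | x̄ᵢ | ȳᵢ | A·x̄ᵢ | A·ȳᵢ
plate | 27300.00 | 65.00 | 105.00 | 1774500.00 | 2866500.00
hole | -2193.00 | 58.50 | 78.50 | -128290.50 | -172150.50
Σ | 25107.00 |  |  | 1646209.50 | 2694349.50
x_c = 1646209.50 / 25107.00 = 65.57 cm
y_c = 2694349.50 / 25107.00 = 107.31 cm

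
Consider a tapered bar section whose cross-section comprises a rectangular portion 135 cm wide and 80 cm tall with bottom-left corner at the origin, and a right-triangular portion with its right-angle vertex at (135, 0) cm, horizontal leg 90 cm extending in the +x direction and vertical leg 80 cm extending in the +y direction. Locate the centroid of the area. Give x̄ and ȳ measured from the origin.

rectangular portion: A = 135 × 80 = 10800.00, centroid at (67.50, 40.00).
triangular portion: A = ½·90·80 = 3600.00, centroid at (165.00, 26.67).
ΣA = 14400.00 cm², ΣAx̄ = 1323000.00 cm³, ΣAȳ = 528000.00 cm³.
x̄ = 1323000.00/14400.00 = 91.88 cm; ȳ = 528000.00/14400.00 = 36.67 cm.

x̄ = 91.88 cm, ȳ = 36.67 cm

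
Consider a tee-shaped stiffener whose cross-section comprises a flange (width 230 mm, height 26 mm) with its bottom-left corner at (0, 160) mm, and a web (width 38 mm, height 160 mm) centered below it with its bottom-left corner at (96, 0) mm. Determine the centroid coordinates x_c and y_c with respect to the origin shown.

Part | A | x̄ᵢ | ȳᵢ | A·x̄ᵢ | A·ȳᵢ
web | 6080.00 | 115.00 | 80.00 | 699200.00 | 486400.00
flange | 5980.00 | 115.00 | 173.00 | 687700.00 | 1034540.00
Σ | 12060.00 |  |  | 1386900.00 | 1520940.00
x_c = 1386900.00 / 12060.00 = 115.00 mm
y_c = 1520940.00 / 12060.00 = 126.11 mm

x_c = 115.00 mm, y_c = 126.11 mm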